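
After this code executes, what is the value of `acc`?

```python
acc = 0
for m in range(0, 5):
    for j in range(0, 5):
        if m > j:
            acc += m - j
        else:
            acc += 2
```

m=0,j=0: not 0>0, acc = 0+2 = 2
m=0,j=1: not 0>1, acc = 2+2 = 4
m=0,j=2: not 0>2, acc = 4+2 = 6
m=0,j=3: not 0>3, acc = 6+2 = 8
m=0,j=4: not 0>4, acc = 8+2 = 10
m=1,j=0: 1>0, acc = 10+1 = 11
m=1,j=1: not 1>1, acc = 11+2 = 13
m=1,j=2: not 1>2, acc = 13+2 = 15
m=1,j=3: not 1>3, acc = 15+2 = 17
m=1,j=4: not 1>4, acc = 17+2 = 19
m=2,j=0: 2>0, acc = 19+2 = 21
m=2,j=1: 2>1, acc = 21+1 = 22
m=2,j=2: not 2>2, acc = 22+2 = 24
m=2,j=3: not 2>3, acc = 24+2 = 26
m=2,j=4: not 2>4, acc = 26+2 = 28
m=3,j=0: 3>0, acc = 28+3 = 31
m=3,j=1: 3>1, acc = 31+2 = 33
m=3,j=2: 3>2, acc = 33+1 = 34
m=3,j=3: not 3>3, acc = 34+2 = 36
m=3,j=4: not 3>4, acc = 36+2 = 38
m=4,j=0: 4>0, acc = 38+4 = 42
m=4,j=1: 4>1, acc = 42+3 = 45
m=4,j=2: 4>2, acc = 45+2 = 47
m=4,j=3: 4>3, acc = 47+1 = 48
m=4,j=4: not 4>4, acc = 48+2 = 50

50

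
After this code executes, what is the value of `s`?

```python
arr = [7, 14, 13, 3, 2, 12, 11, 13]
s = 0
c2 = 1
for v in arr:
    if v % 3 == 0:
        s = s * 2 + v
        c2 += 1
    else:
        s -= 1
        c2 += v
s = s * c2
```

v=7: not %3==0, s = 0-1 = -1; c2=8
v=14: not %3==0, s = (-1)-1 = -2; c2=22
v=13: not %3==0, s = (-2)-1 = -3; c2=35
v=3: %3==0, s = (-3)*2+3 = -3; c2=36
v=2: not %3==0, s = (-3)-1 = -4; c2=38
v=12: %3==0, s = (-4)*2+12 = 4; c2=39
v=11: not %3==0, s = 4-1 = 3; c2=50
v=13: not %3==0, s = 3-1 = 2; c2=63
s*c2 = 2*63 = 126

126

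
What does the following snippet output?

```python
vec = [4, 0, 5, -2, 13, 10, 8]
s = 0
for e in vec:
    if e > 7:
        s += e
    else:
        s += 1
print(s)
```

e=4: not >7, s = 0+1 = 1
e=0: not >7, s = 1+1 = 2
e=5: not >7, s = 2+1 = 3
e=-2: not >7, s = 3+1 = 4
e=13: >7, s = 4+13 = 17
e=10: >7, s = 17+10 = 27
e=8: >7, s = 27+8 = 35

35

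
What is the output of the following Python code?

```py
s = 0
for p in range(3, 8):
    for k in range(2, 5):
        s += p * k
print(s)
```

p=3,k=2: s = 0+6 = 6
p=3,k=3: s = 6+9 = 15
p=3,k=4: s = 15+12 = 27
p=4,k=2: s = 27+8 = 35
p=4,k=3: s = 35+12 = 47
p=4,k=4: s = 47+16 = 63
p=5,k=2: s = 63+10 = 73
p=5,k=3: s = 73+15 = 88
p=5,k=4: s = 88+20 = 108
p=6,k=2: s = 108+12 = 120
p=6,k=3: s = 120+18 = 138
p=6,k=4: s = 138+24 = 162
p=7,k=2: s = 162+14 = 176
p=7,k=3: s = 176+21 = 197
p=7,k=4: s = 197+28 = 225

225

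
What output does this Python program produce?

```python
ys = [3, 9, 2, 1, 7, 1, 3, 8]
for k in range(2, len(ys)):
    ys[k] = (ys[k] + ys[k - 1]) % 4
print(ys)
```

k=2: ys[2] = (2+9)%4 = 3 → [3, 9, 3, 1, 7, 1, 3, 8]
k=3: ys[3] = (1+3)%4 = 0 → [3, 9, 3, 0, 7, 1, 3, 8]
k=4: ys[4] = (7+0)%4 = 3 → [3, 9, 3, 0, 3, 1, 3, 8]
k=5: ys[5] = (1+3)%4 = 0 → [3, 9, 3, 0, 3, 0, 3, 8]
k=6: ys[6] = (3+0)%4 = 3 → [3, 9, 3, 0, 3, 0, 3, 8]
k=7: ys[7] = (8+3)%4 = 3 → [3, 9, 3, 0, 3, 0, 3, 3]

[3, 9, 3, 0, 3, 0, 3, 3]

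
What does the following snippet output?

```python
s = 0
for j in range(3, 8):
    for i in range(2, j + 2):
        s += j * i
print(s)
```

j=3,i=2: s = 0+6 = 6
j=3,i=3: s = 6+9 = 15
j=3,i=4: s = 15+12 = 27
j=4,i=2: s = 27+8 = 35
j=4,i=3: s = 35+12 = 47
j=4,i=4: s = 47+16 = 63
j=4,i=5: s = 63+20 = 83
j=5,i=2: s = 83+10 = 93
j=5,i=3: s = 93+15 = 108
j=5,i=4: s = 108+20 = 128
j=5,i=5: s = 128+25 = 153
j=5,i=6: s = 153+30 = 183
j=6,i=2: s = 183+12 = 195
j=6,i=3: s = 195+18 = 213
j=6,i=4: s = 213+24 = 237
j=6,i=5: s = 237+30 = 267
j=6,i=6: s = 267+36 = 303
j=6,i=7: s = 303+42 = 345
j=7,i=2: s = 345+14 = 359
j=7,i=3: s = 359+21 = 380
j=7,i=4: s = 380+28 = 408
j=7,i=5: s = 408+35 = 443
j=7,i=6: s = 443+42 = 485
j=7,i=7: s = 485+49 = 534
j=7,i=8: s = 534+56 = 590

590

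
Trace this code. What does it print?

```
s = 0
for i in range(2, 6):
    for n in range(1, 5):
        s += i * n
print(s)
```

i=2,n=1: s = 0+2 = 2
i=2,n=2: s = 2+4 = 6
i=2,n=3: s = 6+6 = 12
i=2,n=4: s = 12+8 = 20
i=3,n=1: s = 20+3 = 23
i=3,n=2: s = 23+6 = 29
i=3,n=3: s = 29+9 = 38
i=3,n=4: s = 38+12 = 50
i=4,n=1: s = 50+4 = 54
i=4,n=2: s = 54+8 = 62
i=4,n=3: s = 62+12 = 74
i=4,n=4: s = 74+16 = 90
i=5,n=1: s = 90+5 = 95
i=5,n=2: s = 95+10 = 105
i=5,n=3: s = 105+15 = 120
i=5,n=4: s = 120+20 = 140

140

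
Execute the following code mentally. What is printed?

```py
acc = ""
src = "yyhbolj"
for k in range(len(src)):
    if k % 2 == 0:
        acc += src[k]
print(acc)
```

k=0: add 'y' → 'y'
k=1: skip
k=2: add 'h' → 'yh'
k=3: skip
k=4: add 'o' → 'yho'
k=5: skip
k=6: add 'j' → 'yhoj'

yhoj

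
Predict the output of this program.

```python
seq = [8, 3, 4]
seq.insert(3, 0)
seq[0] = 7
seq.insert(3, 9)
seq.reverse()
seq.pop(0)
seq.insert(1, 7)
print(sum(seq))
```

insert 0 at 3 → [8, 3, 4, 0]
seq[0] = 7 → [7, 3, 4, 0]
insert 9 at 3 → [7, 3, 4, 9, 0]
reverse → [0, 9, 4, 3, 7]
pop(0) removes 0 → [9, 4, 3, 7]
insert 7 at 1 → [9, 7, 4, 3, 7]
sum = 30

30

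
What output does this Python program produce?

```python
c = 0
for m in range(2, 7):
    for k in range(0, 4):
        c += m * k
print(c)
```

120

m=2,k=0: c = 0+0 = 0
m=2,k=1: c = 0+2 = 2
m=2,k=2: c = 2+4 = 6
m=2,k=3: c = 6+6 = 12
m=3,k=0: c = 12+0 = 12
m=3,k=1: c = 12+3 = 15
m=3,k=2: c = 15+6 = 21
m=3,k=3: c = 21+9 = 30
m=4,k=0: c = 30+0 = 30
m=4,k=1: c = 30+4 = 34
m=4,k=2: c = 34+8 = 42
m=4,k=3: c = 42+12 = 54
m=5,k=0: c = 54+0 = 54
m=5,k=1: c = 54+5 = 59
m=5,k=2: c = 59+10 = 69
m=5,k=3: c = 69+15 = 84
m=6,k=0: c = 84+0 = 84
m=6,k=1: c = 84+6 = 90
m=6,k=2: c = 90+12 = 102
m=6,k=3: c = 102+18 = 120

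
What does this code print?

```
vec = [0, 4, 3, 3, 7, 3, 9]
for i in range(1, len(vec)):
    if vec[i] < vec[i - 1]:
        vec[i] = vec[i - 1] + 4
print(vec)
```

[0, 4, 8, 12, 16, 20, 24]

i=1: 4>=0, unchanged → [0, 4, 3, 3, 7, 3, 9]
i=2: 3<4, vec[2] = 4+4 = 8 → [0, 4, 8, 3, 7, 3, 9]
i=3: 3<8, vec[3] = 8+4 = 12 → [0, 4, 8, 12, 7, 3, 9]
i=4: 7<12, vec[4] = 12+4 = 16 → [0, 4, 8, 12, 16, 3, 9]
i=5: 3<16, vec[5] = 16+4 = 20 → [0, 4, 8, 12, 16, 20, 9]
i=6: 9<20, vec[6] = 20+4 = 24 → [0, 4, 8, 12, 16, 20, 24]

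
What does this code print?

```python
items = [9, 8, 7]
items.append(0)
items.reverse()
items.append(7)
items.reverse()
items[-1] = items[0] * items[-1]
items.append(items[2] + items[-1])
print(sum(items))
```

append 0 → [9, 8, 7, 0]
reverse → [0, 7, 8, 9]
append 7 → [0, 7, 8, 9, 7]
reverse → [7, 9, 8, 7, 0]
items[-1] = items[0]*items[-1] = 7*0 = 0 → [7, 9, 8, 7, 0]
append items[2]+items[-1] = 8+0 = 8 → [7, 9, 8, 7, 0, 8]
sum = 39

39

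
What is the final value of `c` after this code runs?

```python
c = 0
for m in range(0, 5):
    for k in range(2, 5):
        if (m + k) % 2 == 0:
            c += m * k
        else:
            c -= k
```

m=0,k=2: even sum, c = 0+0 = 0
m=0,k=3: odd sum, c = 0-3 = -3
m=0,k=4: even sum, c = (-3)+0 = -3
m=1,k=2: odd sum, c = (-3)-2 = -5
m=1,k=3: even sum, c = (-5)+3 = -2
m=1,k=4: odd sum, c = (-2)-4 = -6
m=2,k=2: even sum, c = (-6)+4 = -2
m=2,k=3: odd sum, c = (-2)-3 = -5
m=2,k=4: even sum, c = (-5)+8 = 3
m=3,k=2: odd sum, c = 3-2 = 1
m=3,k=3: even sum, c = 1+9 = 10
m=3,k=4: odd sum, c = 10-4 = 6
m=4,k=2: even sum, c = 6+8 = 14
m=4,k=3: odd sum, c = 14-3 = 11
m=4,k=4: even sum, c = 11+16 = 27

27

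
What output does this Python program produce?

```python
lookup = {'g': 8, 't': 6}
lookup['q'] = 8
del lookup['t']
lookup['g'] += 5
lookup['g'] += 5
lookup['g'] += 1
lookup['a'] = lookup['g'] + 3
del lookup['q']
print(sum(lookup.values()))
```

lookup['q'] = 8 → {'g': 8, 't': 6, 'q': 8}
del 't' → {'g': 8, 'q': 8}
lookup['g'] = 8+5 = 13 → {'g': 13, 'q': 8}
lookup['g'] = 13+5 = 18 → {'g': 18, 'q': 8}
lookup['g'] = 18+1 = 19 → {'g': 19, 'q': 8}
lookup['a'] = lookup['g']+3 = 22 → {'g': 19, 'q': 8, 'a': 22}
del 'q' → {'g': 19, 'a': 22}
sum of values = 41

41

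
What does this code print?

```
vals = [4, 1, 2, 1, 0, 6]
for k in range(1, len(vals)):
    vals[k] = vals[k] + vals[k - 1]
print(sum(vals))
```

46

k=1: vals[1] = 1+4 = 5 → [4, 5, 2, 1, 0, 6]
k=2: vals[2] = 2+5 = 7 → [4, 5, 7, 1, 0, 6]
k=3: vals[3] = 1+7 = 8 → [4, 5, 7, 8, 0, 6]
k=4: vals[4] = 0+8 = 8 → [4, 5, 7, 8, 8, 6]
k=5: vals[5] = 6+8 = 14 → [4, 5, 7, 8, 8, 14]
sum = 46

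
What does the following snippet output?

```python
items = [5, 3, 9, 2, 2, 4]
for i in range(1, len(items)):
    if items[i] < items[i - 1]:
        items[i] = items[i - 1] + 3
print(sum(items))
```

i=1: 3<5, items[1] = 5+3 = 8 → [5, 8, 9, 2, 2, 4]
i=2: 9>=8, unchanged → [5, 8, 9, 2, 2, 4]
i=3: 2<9, items[3] = 9+3 = 12 → [5, 8, 9, 12, 2, 4]
i=4: 2<12, items[4] = 12+3 = 15 → [5, 8, 9, 12, 15, 4]
i=5: 4<15, items[5] = 15+3 = 18 → [5, 8, 9, 12, 15, 18]
sum = 67

67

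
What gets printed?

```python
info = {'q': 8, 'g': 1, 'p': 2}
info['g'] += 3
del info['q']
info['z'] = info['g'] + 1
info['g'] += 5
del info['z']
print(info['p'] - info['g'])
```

-7

info['g'] = 1+3 = 4 → {'q': 8, 'g': 4, 'p': 2}
del 'q' → {'g': 4, 'p': 2}
info['z'] = info['g']+1 = 5 → {'g': 4, 'p': 2, 'z': 5}
info['g'] = 4+5 = 9 → {'g': 9, 'p': 2, 'z': 5}
del 'z' → {'g': 9, 'p': 2}
info['p']-info['g'] = 2-9 = -7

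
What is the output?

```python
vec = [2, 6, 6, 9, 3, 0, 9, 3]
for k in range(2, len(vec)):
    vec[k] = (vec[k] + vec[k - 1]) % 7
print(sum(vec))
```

k=2: vec[2] = (6+6)%7 = 5 → [2, 6, 5, 9, 3, 0, 9, 3]
k=3: vec[3] = (9+5)%7 = 0 → [2, 6, 5, 0, 3, 0, 9, 3]
k=4: vec[4] = (3+0)%7 = 3 → [2, 6, 5, 0, 3, 0, 9, 3]
k=5: vec[5] = (0+3)%7 = 3 → [2, 6, 5, 0, 3, 3, 9, 3]
k=6: vec[6] = (9+3)%7 = 5 → [2, 6, 5, 0, 3, 3, 5, 3]
k=7: vec[7] = (3+5)%7 = 1 → [2, 6, 5, 0, 3, 3, 5, 1]
sum = 25

25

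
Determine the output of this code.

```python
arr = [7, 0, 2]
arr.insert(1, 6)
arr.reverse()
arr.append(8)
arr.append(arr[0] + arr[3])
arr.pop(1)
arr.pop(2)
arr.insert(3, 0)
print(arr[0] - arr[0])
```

insert 6 at 1 → [7, 6, 0, 2]
reverse → [2, 0, 6, 7]
append 8 → [2, 0, 6, 7, 8]
append arr[0]+arr[3] = 2+7 = 9 → [2, 0, 6, 7, 8, 9]
pop(1) removes 0 → [2, 6, 7, 8, 9]
pop(2) removes 7 → [2, 6, 8, 9]
insert 0 at 3 → [2, 6, 8, 0, 9]
arr[0]-arr[0] = 2-2 = 0

0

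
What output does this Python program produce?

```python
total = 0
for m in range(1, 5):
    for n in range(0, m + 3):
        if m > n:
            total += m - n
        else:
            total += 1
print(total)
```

32

m=1,n=0: 1>0, total = 0+1 = 1
m=1,n=1: not 1>1, total = 1+1 = 2
m=1,n=2: not 1>2, total = 2+1 = 3
m=1,n=3: not 1>3, total = 3+1 = 4
m=2,n=0: 2>0, total = 4+2 = 6
m=2,n=1: 2>1, total = 6+1 = 7
m=2,n=2: not 2>2, total = 7+1 = 8
m=2,n=3: not 2>3, total = 8+1 = 9
m=2,n=4: not 2>4, total = 9+1 = 10
m=3,n=0: 3>0, total = 10+3 = 13
m=3,n=1: 3>1, total = 13+2 = 15
m=3,n=2: 3>2, total = 15+1 = 16
m=3,n=3: not 3>3, total = 16+1 = 17
m=3,n=4: not 3>4, total = 17+1 = 18
m=3,n=5: not 3>5, total = 18+1 = 19
m=4,n=0: 4>0, total = 19+4 = 23
m=4,n=1: 4>1, total = 23+3 = 26
m=4,n=2: 4>2, total = 26+2 = 28
m=4,n=3: 4>3, total = 28+1 = 29
m=4,n=4: not 4>4, total = 29+1 = 30
m=4,n=5: not 4>5, total = 30+1 = 31
m=4,n=6: not 4>6, total = 31+1 = 32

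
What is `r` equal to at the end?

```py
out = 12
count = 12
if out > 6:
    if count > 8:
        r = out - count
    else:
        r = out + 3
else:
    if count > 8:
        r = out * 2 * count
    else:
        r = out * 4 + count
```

out=12, count=12
out > 6 is True; count > 8 is True
→ r = out - count = 0

0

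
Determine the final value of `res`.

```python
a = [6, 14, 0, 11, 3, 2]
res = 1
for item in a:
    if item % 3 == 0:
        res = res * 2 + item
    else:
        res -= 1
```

item=6: %3==0, res = 1*2+6 = 8
item=14: not %3==0, res = 8-1 = 7
item=0: %3==0, res = 7*2+0 = 14
item=11: not %3==0, res = 14-1 = 13
item=3: %3==0, res = 13*2+3 = 29
item=2: not %3==0, res = 29-1 = 28

28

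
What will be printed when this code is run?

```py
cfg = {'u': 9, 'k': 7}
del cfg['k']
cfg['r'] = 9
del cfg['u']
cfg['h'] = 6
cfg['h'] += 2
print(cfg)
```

{'r': 9, 'h': 8}

del 'k' → {'u': 9}
cfg['r'] = 9 → {'u': 9, 'r': 9}
del 'u' → {'r': 9}
cfg['h'] = 6 → {'r': 9, 'h': 6}
cfg['h'] = 6+2 = 8 → {'r': 9, 'h': 8}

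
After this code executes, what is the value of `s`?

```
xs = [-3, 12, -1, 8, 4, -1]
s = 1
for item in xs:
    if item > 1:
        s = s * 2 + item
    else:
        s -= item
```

105

item=-3: not >1, s = 1-(-3) = 4
item=12: >1, s = 4*2+12 = 20
item=-1: not >1, s = 20-(-1) = 21
item=8: >1, s = 21*2+8 = 50
item=4: >1, s = 50*2+4 = 104
item=-1: not >1, s = 104-(-1) = 105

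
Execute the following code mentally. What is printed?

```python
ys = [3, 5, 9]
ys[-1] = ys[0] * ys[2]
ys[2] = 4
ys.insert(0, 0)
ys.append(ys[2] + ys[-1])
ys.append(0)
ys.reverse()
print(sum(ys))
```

21

ys[-1] = ys[0]*ys[2] = 3*9 = 27 → [3, 5, 27]
ys[2] = 4 → [3, 5, 4]
insert 0 at 0 → [0, 3, 5, 4]
append ys[2]+ys[-1] = 5+4 = 9 → [0, 3, 5, 4, 9]
append 0 → [0, 3, 5, 4, 9, 0]
reverse → [0, 9, 4, 5, 3, 0]
sum = 21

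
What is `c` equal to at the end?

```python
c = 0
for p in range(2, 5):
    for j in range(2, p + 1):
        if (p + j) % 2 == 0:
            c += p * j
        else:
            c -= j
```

32

p=2,j=2: even sum, c = 0+4 = 4
p=3,j=2: odd sum, c = 4-2 = 2
p=3,j=3: even sum, c = 2+9 = 11
p=4,j=2: even sum, c = 11+8 = 19
p=4,j=3: odd sum, c = 19-3 = 16
p=4,j=4: even sum, c = 16+16 = 32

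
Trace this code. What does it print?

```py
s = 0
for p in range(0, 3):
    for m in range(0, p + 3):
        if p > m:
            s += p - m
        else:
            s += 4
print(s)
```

p=0,m=0: not 0>0, s = 0+4 = 4
p=0,m=1: not 0>1, s = 4+4 = 8
p=0,m=2: not 0>2, s = 8+4 = 12
p=1,m=0: 1>0, s = 12+1 = 13
p=1,m=1: not 1>1, s = 13+4 = 17
p=1,m=2: not 1>2, s = 17+4 = 21
p=1,m=3: not 1>3, s = 21+4 = 25
p=2,m=0: 2>0, s = 25+2 = 27
p=2,m=1: 2>1, s = 27+1 = 28
p=2,m=2: not 2>2, s = 28+4 = 32
p=2,m=3: not 2>3, s = 32+4 = 36
p=2,m=4: not 2>4, s = 36+4 = 40

40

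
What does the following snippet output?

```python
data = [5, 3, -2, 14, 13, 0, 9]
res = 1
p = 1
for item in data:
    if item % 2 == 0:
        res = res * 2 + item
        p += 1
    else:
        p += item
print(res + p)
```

item=5: not even; p=6
item=3: not even; p=9
item=-2: even, res = 1*2+(-2) = 0; p=10
item=14: even, res = 0*2+14 = 14; p=11
item=13: not even; p=24
item=0: even, res = 14*2+0 = 28; p=25
item=9: not even; p=34
res+p = 28+34 = 62

62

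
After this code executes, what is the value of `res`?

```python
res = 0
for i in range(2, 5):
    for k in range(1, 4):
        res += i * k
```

i=2,k=1: res = 0+2 = 2
i=2,k=2: res = 2+4 = 6
i=2,k=3: res = 6+6 = 12
i=3,k=1: res = 12+3 = 15
i=3,k=2: res = 15+6 = 21
i=3,k=3: res = 21+9 = 30
i=4,k=1: res = 30+4 = 34
i=4,k=2: res = 34+8 = 42
i=4,k=3: res = 42+12 = 54

54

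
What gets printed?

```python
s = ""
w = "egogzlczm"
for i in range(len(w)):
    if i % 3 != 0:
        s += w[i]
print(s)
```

gozlzm

i=0: skip
i=1: add 'g' → 'g'
i=2: add 'o' → 'go'
i=3: skip
i=4: add 'z' → 'goz'
i=5: add 'l' → 'gozl'
i=6: skip
i=7: add 'z' → 'gozlz'
i=8: add 'm' → 'gozlzm'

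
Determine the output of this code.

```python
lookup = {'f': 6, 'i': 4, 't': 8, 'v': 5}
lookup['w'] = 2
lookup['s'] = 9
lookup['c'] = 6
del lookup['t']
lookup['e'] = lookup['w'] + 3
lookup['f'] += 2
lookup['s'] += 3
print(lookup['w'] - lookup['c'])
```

-4

lookup['w'] = 2 → {'f': 6, 'i': 4, 't': 8, 'v': 5, 'w': 2}
lookup['s'] = 9 → {'f': 6, 'i': 4, 't': 8, 'v': 5, 'w': 2, 's': 9}
lookup['c'] = 6 → {'f': 6, 'i': 4, 't': 8, 'v': 5, 'w': 2, 's': 9, 'c': 6}
del 't' → {'f': 6, 'i': 4, 'v': 5, 'w': 2, 's': 9, 'c': 6}
lookup['e'] = lookup['w']+3 = 5 → {'f': 6, 'i': 4, 'v': 5, 'w': 2, 's': 9, 'c': 6, 'e': 5}
lookup['f'] = 6+2 = 8 → {'f': 8, 'i': 4, 'v': 5, 'w': 2, 's': 9, 'c': 6, 'e': 5}
lookup['s'] = 9+3 = 12 → {'f': 8, 'i': 4, 'v': 5, 'w': 2, 's': 12, 'c': 6, 'e': 5}
lookup['w']-lookup['c'] = 2-6 = -4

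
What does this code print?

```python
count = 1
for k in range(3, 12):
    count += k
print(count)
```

64

k=3: count = 1+3 = 4
k=4: count = 4+4 = 8
k=5: count = 8+5 = 13
k=6: count = 13+6 = 19
k=7: count = 19+7 = 26
k=8: count = 26+8 = 34
k=9: count = 34+9 = 43
k=10: count = 43+10 = 53
k=11: count = 53+11 = 64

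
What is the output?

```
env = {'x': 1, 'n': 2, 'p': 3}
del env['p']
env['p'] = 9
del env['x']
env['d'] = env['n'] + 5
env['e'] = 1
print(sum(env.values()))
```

del 'p' → {'x': 1, 'n': 2}
env['p'] = 9 → {'x': 1, 'n': 2, 'p': 9}
del 'x' → {'n': 2, 'p': 9}
env['d'] = env['n']+5 = 7 → {'n': 2, 'p': 9, 'd': 7}
env['e'] = 1 → {'n': 2, 'p': 9, 'd': 7, 'e': 1}
sum of values = 19

19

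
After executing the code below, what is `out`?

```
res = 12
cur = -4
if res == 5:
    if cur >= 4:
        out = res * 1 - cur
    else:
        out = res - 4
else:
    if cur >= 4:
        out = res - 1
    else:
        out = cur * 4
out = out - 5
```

res=12, cur=-4
res == 5 is False; cur >= 4 is False
→ out = cur * 4 = -16
out = (-16)-5 = -21

-21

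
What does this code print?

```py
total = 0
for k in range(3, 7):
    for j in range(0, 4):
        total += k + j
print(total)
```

96

k=3,j=0: total = 0+3 = 3
k=3,j=1: total = 3+4 = 7
k=3,j=2: total = 7+5 = 12
k=3,j=3: total = 12+6 = 18
k=4,j=0: total = 18+4 = 22
k=4,j=1: total = 22+5 = 27
k=4,j=2: total = 27+6 = 33
k=4,j=3: total = 33+7 = 40
k=5,j=0: total = 40+5 = 45
k=5,j=1: total = 45+6 = 51
k=5,j=2: total = 51+7 = 58
k=5,j=3: total = 58+8 = 66
k=6,j=0: total = 66+6 = 72
k=6,j=1: total = 72+7 = 79
k=6,j=2: total = 79+8 = 87
k=6,j=3: total = 87+9 = 96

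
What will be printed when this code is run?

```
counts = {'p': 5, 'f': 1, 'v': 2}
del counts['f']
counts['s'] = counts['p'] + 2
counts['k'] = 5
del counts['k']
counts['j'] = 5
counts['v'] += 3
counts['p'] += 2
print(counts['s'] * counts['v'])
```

del 'f' → {'p': 5, 'v': 2}
counts['s'] = counts['p']+2 = 7 → {'p': 5, 'v': 2, 's': 7}
counts['k'] = 5 → {'p': 5, 'v': 2, 's': 7, 'k': 5}
del 'k' → {'p': 5, 'v': 2, 's': 7}
counts['j'] = 5 → {'p': 5, 'v': 2, 's': 7, 'j': 5}
counts['v'] = 2+3 = 5 → {'p': 5, 'v': 5, 's': 7, 'j': 5}
counts['p'] = 5+2 = 7 → {'p': 7, 'v': 5, 's': 7, 'j': 5}
counts['s']*counts['v'] = 7*5 = 35

35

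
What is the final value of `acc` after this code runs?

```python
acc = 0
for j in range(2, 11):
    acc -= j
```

j=2: acc = 0-2 = -2
j=3: acc = (-2)-3 = -5
j=4: acc = (-5)-4 = -9
j=5: acc = (-9)-5 = -14
j=6: acc = (-14)-6 = -20
j=7: acc = (-20)-7 = -27
j=8: acc = (-27)-8 = -35
j=9: acc = (-35)-9 = -44
j=10: acc = (-44)-10 = -54

-54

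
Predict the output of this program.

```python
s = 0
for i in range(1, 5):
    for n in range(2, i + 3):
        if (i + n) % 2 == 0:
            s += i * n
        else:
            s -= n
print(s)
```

i=1,n=2: odd sum, s = 0-2 = -2
i=1,n=3: even sum, s = (-2)+3 = 1
i=2,n=2: even sum, s = 1+4 = 5
i=2,n=3: odd sum, s = 5-3 = 2
i=2,n=4: even sum, s = 2+8 = 10
i=3,n=2: odd sum, s = 10-2 = 8
i=3,n=3: even sum, s = 8+9 = 17
i=3,n=4: odd sum, s = 17-4 = 13
i=3,n=5: even sum, s = 13+15 = 28
i=4,n=2: even sum, s = 28+8 = 36
i=4,n=3: odd sum, s = 36-3 = 33
i=4,n=4: even sum, s = 33+16 = 49
i=4,n=5: odd sum, s = 49-5 = 44
i=4,n=6: even sum, s = 44+24 = 68

68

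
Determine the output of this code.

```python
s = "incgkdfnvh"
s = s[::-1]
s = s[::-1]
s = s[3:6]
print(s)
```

reverse → 'hvnfdkgcni'
reverse → 'incgkdfnvh'
slice [3:6] → 'gkd'

gkd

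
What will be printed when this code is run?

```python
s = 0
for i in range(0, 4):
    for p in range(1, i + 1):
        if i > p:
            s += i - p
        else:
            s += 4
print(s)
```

i=1,p=1: not 1>1, s = 0+4 = 4
i=2,p=1: 2>1, s = 4+1 = 5
i=2,p=2: not 2>2, s = 5+4 = 9
i=3,p=1: 3>1, s = 9+2 = 11
i=3,p=2: 3>2, s = 11+1 = 12
i=3,p=3: not 3>3, s = 12+4 = 16

16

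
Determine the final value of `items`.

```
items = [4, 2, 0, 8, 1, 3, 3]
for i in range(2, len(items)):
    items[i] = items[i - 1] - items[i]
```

i=2: items[2] = 2-0 = 2 → [4, 2, 2, 8, 1, 3, 3]
i=3: items[3] = 2-8 = -6 → [4, 2, 2, -6, 1, 3, 3]
i=4: items[4] = (-6)-1 = -7 → [4, 2, 2, -6, -7, 3, 3]
i=5: items[5] = (-7)-3 = -10 → [4, 2, 2, -6, -7, -10, 3]
i=6: items[6] = (-10)-3 = -13 → [4, 2, 2, -6, -7, -10, -13]

[4, 2, 2, -6, -7, -10, -13]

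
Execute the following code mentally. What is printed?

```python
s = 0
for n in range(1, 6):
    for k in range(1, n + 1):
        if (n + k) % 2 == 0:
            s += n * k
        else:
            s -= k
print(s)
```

73

n=1,k=1: even sum, s = 0+1 = 1
n=2,k=1: odd sum, s = 1-1 = 0
n=2,k=2: even sum, s = 0+4 = 4
n=3,k=1: even sum, s = 4+3 = 7
n=3,k=2: odd sum, s = 7-2 = 5
n=3,k=3: even sum, s = 5+9 = 14
n=4,k=1: odd sum, s = 14-1 = 13
n=4,k=2: even sum, s = 13+8 = 21
n=4,k=3: odd sum, s = 21-3 = 18
n=4,k=4: even sum, s = 18+16 = 34
n=5,k=1: even sum, s = 34+5 = 39
n=5,k=2: odd sum, s = 39-2 = 37
n=5,k=3: even sum, s = 37+15 = 52
n=5,k=4: odd sum, s = 52-4 = 48
n=5,k=5: even sum, s = 48+25 = 73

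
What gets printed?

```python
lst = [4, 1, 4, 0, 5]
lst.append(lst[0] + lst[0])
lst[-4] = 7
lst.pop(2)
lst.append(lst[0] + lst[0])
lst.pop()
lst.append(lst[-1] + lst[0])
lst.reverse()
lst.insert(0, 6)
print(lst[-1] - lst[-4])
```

-1

append lst[0]+lst[0] = 4+4 = 8 → [4, 1, 4, 0, 5, 8]
lst[-4] = 7 → [4, 1, 7, 0, 5, 8]
pop(2) removes 7 → [4, 1, 0, 5, 8]
append lst[0]+lst[0] = 4+4 = 8 → [4, 1, 0, 5, 8, 8]
pop() removes 8 → [4, 1, 0, 5, 8]
append lst[-1]+lst[0] = 8+4 = 12 → [4, 1, 0, 5, 8, 12]
reverse → [12, 8, 5, 0, 1, 4]
insert 6 at 0 → [6, 12, 8, 5, 0, 1, 4]
lst[-1]-lst[-4] = 4-5 = -1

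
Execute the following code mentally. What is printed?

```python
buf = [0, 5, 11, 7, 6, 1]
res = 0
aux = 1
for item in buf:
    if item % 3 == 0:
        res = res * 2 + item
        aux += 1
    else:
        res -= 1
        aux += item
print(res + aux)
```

item=0: %3==0, res = 0*2+0 = 0; aux=2
item=5: not %3==0, res = 0-1 = -1; aux=7
item=11: not %3==0, res = (-1)-1 = -2; aux=18
item=7: not %3==0, res = (-2)-1 = -3; aux=25
item=6: %3==0, res = (-3)*2+6 = 0; aux=26
item=1: not %3==0, res = 0-1 = -1; aux=27
res+aux = (-1)+27 = 26

26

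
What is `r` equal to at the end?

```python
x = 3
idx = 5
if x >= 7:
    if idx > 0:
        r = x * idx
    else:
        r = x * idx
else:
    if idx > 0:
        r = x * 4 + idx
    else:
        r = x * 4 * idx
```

x=3, idx=5
x >= 7 is False; idx > 0 is True
→ r = x * 4 + idx = 17

17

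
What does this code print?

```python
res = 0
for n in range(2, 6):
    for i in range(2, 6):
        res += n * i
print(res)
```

196

n=2,i=2: res = 0+4 = 4
n=2,i=3: res = 4+6 = 10
n=2,i=4: res = 10+8 = 18
n=2,i=5: res = 18+10 = 28
n=3,i=2: res = 28+6 = 34
n=3,i=3: res = 34+9 = 43
n=3,i=4: res = 43+12 = 55
n=3,i=5: res = 55+15 = 70
n=4,i=2: res = 70+8 = 78
n=4,i=3: res = 78+12 = 90
n=4,i=4: res = 90+16 = 106
n=4,i=5: res = 106+20 = 126
n=5,i=2: res = 126+10 = 136
n=5,i=3: res = 136+15 = 151
n=5,i=4: res = 151+20 = 171
n=5,i=5: res = 171+25 = 196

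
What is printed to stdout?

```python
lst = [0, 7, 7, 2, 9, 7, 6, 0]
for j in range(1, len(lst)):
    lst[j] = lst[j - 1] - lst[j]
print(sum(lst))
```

-170

j=1: lst[1] = 0-7 = -7 → [0, -7, 7, 2, 9, 7, 6, 0]
j=2: lst[2] = (-7)-7 = -14 → [0, -7, -14, 2, 9, 7, 6, 0]
j=3: lst[3] = (-14)-2 = -16 → [0, -7, -14, -16, 9, 7, 6, 0]
j=4: lst[4] = (-16)-9 = -25 → [0, -7, -14, -16, -25, 7, 6, 0]
j=5: lst[5] = (-25)-7 = -32 → [0, -7, -14, -16, -25, -32, 6, 0]
j=6: lst[6] = (-32)-6 = -38 → [0, -7, -14, -16, -25, -32, -38, 0]
j=7: lst[7] = (-38)-0 = -38 → [0, -7, -14, -16, -25, -32, -38, -38]
sum = -170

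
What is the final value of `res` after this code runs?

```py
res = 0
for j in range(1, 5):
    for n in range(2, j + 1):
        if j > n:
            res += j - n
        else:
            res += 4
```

j=2,n=2: not 2>2, res = 0+4 = 4
j=3,n=2: 3>2, res = 4+1 = 5
j=3,n=3: not 3>3, res = 5+4 = 9
j=4,n=2: 4>2, res = 9+2 = 11
j=4,n=3: 4>3, res = 11+1 = 12
j=4,n=4: not 4>4, res = 12+4 = 16

16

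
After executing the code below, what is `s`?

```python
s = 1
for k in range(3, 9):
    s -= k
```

-32

k=3: s = 1-3 = -2
k=4: s = (-2)-4 = -6
k=5: s = (-6)-5 = -11
k=6: s = (-11)-6 = -17
k=7: s = (-17)-7 = -24
k=8: s = (-24)-8 = -32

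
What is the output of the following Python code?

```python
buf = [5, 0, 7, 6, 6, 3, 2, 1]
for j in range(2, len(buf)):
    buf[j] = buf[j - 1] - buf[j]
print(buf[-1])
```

-25

j=2: buf[2] = 0-7 = -7 → [5, 0, -7, 6, 6, 3, 2, 1]
j=3: buf[3] = (-7)-6 = -13 → [5, 0, -7, -13, 6, 3, 2, 1]
j=4: buf[4] = (-13)-6 = -19 → [5, 0, -7, -13, -19, 3, 2, 1]
j=5: buf[5] = (-19)-3 = -22 → [5, 0, -7, -13, -19, -22, 2, 1]
j=6: buf[6] = (-22)-2 = -24 → [5, 0, -7, -13, -19, -22, -24, 1]
j=7: buf[7] = (-24)-1 = -25 → [5, 0, -7, -13, -19, -22, -24, -25]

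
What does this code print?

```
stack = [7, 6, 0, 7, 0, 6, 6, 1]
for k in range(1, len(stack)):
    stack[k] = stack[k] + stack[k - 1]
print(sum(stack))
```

k=1: stack[1] = 6+7 = 13 → [7, 13, 0, 7, 0, 6, 6, 1]
k=2: stack[2] = 0+13 = 13 → [7, 13, 13, 7, 0, 6, 6, 1]
k=3: stack[3] = 7+13 = 20 → [7, 13, 13, 20, 0, 6, 6, 1]
k=4: stack[4] = 0+20 = 20 → [7, 13, 13, 20, 20, 6, 6, 1]
k=5: stack[5] = 6+20 = 26 → [7, 13, 13, 20, 20, 26, 6, 1]
k=6: stack[6] = 6+26 = 32 → [7, 13, 13, 20, 20, 26, 32, 1]
k=7: stack[7] = 1+32 = 33 → [7, 13, 13, 20, 20, 26, 32, 33]
sum = 164

164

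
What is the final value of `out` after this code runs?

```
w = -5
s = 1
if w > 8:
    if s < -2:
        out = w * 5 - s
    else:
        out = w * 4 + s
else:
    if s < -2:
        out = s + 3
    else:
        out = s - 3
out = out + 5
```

3

w=-5, s=1
w > 8 is False; s < -2 is False
→ out = s - 3 = -2
out = (-2)+5 = 3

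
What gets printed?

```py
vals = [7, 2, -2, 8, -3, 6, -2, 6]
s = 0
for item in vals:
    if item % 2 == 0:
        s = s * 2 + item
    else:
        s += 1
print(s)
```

194

item=7: not even, s = 0+1 = 1
item=2: even, s = 1*2+2 = 4
item=-2: even, s = 4*2+(-2) = 6
item=8: even, s = 6*2+8 = 20
item=-3: not even, s = 20+1 = 21
item=6: even, s = 21*2+6 = 48
item=-2: even, s = 48*2+(-2) = 94
item=6: even, s = 94*2+6 = 194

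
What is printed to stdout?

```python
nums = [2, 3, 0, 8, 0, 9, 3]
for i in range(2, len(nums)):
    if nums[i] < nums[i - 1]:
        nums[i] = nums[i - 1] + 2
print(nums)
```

[2, 3, 5, 8, 10, 12, 14]

i=2: 0<3, nums[2] = 3+2 = 5 → [2, 3, 5, 8, 0, 9, 3]
i=3: 8>=5, unchanged → [2, 3, 5, 8, 0, 9, 3]
i=4: 0<8, nums[4] = 8+2 = 10 → [2, 3, 5, 8, 10, 9, 3]
i=5: 9<10, nums[5] = 10+2 = 12 → [2, 3, 5, 8, 10, 12, 3]
i=6: 3<12, nums[6] = 12+2 = 14 → [2, 3, 5, 8, 10, 12, 14]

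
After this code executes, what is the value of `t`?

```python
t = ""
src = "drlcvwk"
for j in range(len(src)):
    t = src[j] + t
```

j=0: prepend 'd' → 'd'
j=1: prepend 'r' → 'rd'
j=2: prepend 'l' → 'lrd'
j=3: prepend 'c' → 'clrd'
j=4: prepend 'v' → 'vclrd'
j=5: prepend 'w' → 'wvclrd'
j=6: prepend 'k' → 'kwvclrd'

'kwvclrd'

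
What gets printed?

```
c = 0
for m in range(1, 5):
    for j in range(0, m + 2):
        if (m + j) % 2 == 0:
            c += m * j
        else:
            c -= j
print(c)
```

m=1,j=0: odd sum, c = 0-0 = 0
m=1,j=1: even sum, c = 0+1 = 1
m=1,j=2: odd sum, c = 1-2 = -1
m=2,j=0: even sum, c = (-1)+0 = -1
m=2,j=1: odd sum, c = (-1)-1 = -2
m=2,j=2: even sum, c = (-2)+4 = 2
m=2,j=3: odd sum, c = 2-3 = -1
m=3,j=0: odd sum, c = (-1)-0 = -1
m=3,j=1: even sum, c = (-1)+3 = 2
m=3,j=2: odd sum, c = 2-2 = 0
m=3,j=3: even sum, c = 0+9 = 9
m=3,j=4: odd sum, c = 9-4 = 5
m=4,j=0: even sum, c = 5+0 = 5
m=4,j=1: odd sum, c = 5-1 = 4
m=4,j=2: even sum, c = 4+8 = 12
m=4,j=3: odd sum, c = 12-3 = 9
m=4,j=4: even sum, c = 9+16 = 25
m=4,j=5: odd sum, c = 25-5 = 20

20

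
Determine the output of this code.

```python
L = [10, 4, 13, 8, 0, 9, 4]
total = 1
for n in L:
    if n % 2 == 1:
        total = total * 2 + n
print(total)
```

n=10: not odd
n=4: not odd
n=13: odd, total = 1*2+13 = 15
n=8: not odd
n=0: not odd
n=9: odd, total = 15*2+9 = 39
n=4: not odd

39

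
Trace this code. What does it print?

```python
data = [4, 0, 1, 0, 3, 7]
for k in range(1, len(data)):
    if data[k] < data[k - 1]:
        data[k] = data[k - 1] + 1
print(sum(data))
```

k=1: 0<4, data[1] = 4+1 = 5 → [4, 5, 1, 0, 3, 7]
k=2: 1<5, data[2] = 5+1 = 6 → [4, 5, 6, 0, 3, 7]
k=3: 0<6, data[3] = 6+1 = 7 → [4, 5, 6, 7, 3, 7]
k=4: 3<7, data[4] = 7+1 = 8 → [4, 5, 6, 7, 8, 7]
k=5: 7<8, data[5] = 8+1 = 9 → [4, 5, 6, 7, 8, 9]
sum = 39

39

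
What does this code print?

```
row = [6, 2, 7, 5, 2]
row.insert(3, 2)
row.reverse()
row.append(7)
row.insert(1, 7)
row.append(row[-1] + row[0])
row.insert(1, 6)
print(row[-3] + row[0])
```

insert 2 at 3 → [6, 2, 7, 2, 5, 2]
reverse → [2, 5, 2, 7, 2, 6]
append 7 → [2, 5, 2, 7, 2, 6, 7]
insert 7 at 1 → [2, 7, 5, 2, 7, 2, 6, 7]
append row[-1]+row[0] = 7+2 = 9 → [2, 7, 5, 2, 7, 2, 6, 7, 9]
insert 6 at 1 → [2, 6, 7, 5, 2, 7, 2, 6, 7, 9]
row[-3]+row[0] = 6+2 = 8

8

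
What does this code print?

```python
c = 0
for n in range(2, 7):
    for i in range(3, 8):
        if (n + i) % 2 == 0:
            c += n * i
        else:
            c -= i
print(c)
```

n=2,i=3: odd sum, c = 0-3 = -3
n=2,i=4: even sum, c = (-3)+8 = 5
n=2,i=5: odd sum, c = 5-5 = 0
n=2,i=6: even sum, c = 0+12 = 12
n=2,i=7: odd sum, c = 12-7 = 5
n=3,i=3: even sum, c = 5+9 = 14
n=3,i=4: odd sum, c = 14-4 = 10
n=3,i=5: even sum, c = 10+15 = 25
n=3,i=6: odd sum, c = 25-6 = 19
n=3,i=7: even sum, c = 19+21 = 40
n=4,i=3: odd sum, c = 40-3 = 37
n=4,i=4: even sum, c = 37+16 = 53
n=4,i=5: odd sum, c = 53-5 = 48
n=4,i=6: even sum, c = 48+24 = 72
n=4,i=7: odd sum, c = 72-7 = 65
n=5,i=3: even sum, c = 65+15 = 80
n=5,i=4: odd sum, c = 80-4 = 76
n=5,i=5: even sum, c = 76+25 = 101
n=5,i=6: odd sum, c = 101-6 = 95
n=5,i=7: even sum, c = 95+35 = 130
n=6,i=3: odd sum, c = 130-3 = 127
n=6,i=4: even sum, c = 127+24 = 151
n=6,i=5: odd sum, c = 151-5 = 146
n=6,i=6: even sum, c = 146+36 = 182
n=6,i=7: odd sum, c = 182-7 = 175

175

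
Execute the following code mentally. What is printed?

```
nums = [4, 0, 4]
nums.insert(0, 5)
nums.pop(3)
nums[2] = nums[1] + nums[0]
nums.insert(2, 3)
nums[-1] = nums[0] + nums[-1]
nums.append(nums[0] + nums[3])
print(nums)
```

[5, 4, 3, 14, 19]

insert 5 at 0 → [5, 4, 0, 4]
pop(3) removes 4 → [5, 4, 0]
nums[2] = nums[1]+nums[0] = 4+5 = 9 → [5, 4, 9]
insert 3 at 2 → [5, 4, 3, 9]
nums[-1] = nums[0]+nums[-1] = 5+9 = 14 → [5, 4, 3, 14]
append nums[0]+nums[3] = 5+14 = 19 → [5, 4, 3, 14, 19]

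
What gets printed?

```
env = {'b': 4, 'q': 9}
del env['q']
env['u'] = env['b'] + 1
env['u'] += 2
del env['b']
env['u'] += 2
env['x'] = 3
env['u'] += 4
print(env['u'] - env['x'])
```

10

del 'q' → {'b': 4}
env['u'] = env['b']+1 = 5 → {'b': 4, 'u': 5}
env['u'] = 5+2 = 7 → {'b': 4, 'u': 7}
del 'b' → {'u': 7}
env['u'] = 7+2 = 9 → {'u': 9}
env['x'] = 3 → {'u': 9, 'x': 3}
env['u'] = 9+4 = 13 → {'u': 13, 'x': 3}
env['u']-env['x'] = 13-3 = 10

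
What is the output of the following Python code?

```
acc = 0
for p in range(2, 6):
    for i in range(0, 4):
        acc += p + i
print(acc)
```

80

p=2,i=0: acc = 0+2 = 2
p=2,i=1: acc = 2+3 = 5
p=2,i=2: acc = 5+4 = 9
p=2,i=3: acc = 9+5 = 14
p=3,i=0: acc = 14+3 = 17
p=3,i=1: acc = 17+4 = 21
p=3,i=2: acc = 21+5 = 26
p=3,i=3: acc = 26+6 = 32
p=4,i=0: acc = 32+4 = 36
p=4,i=1: acc = 36+5 = 41
p=4,i=2: acc = 41+6 = 47
p=4,i=3: acc = 47+7 = 54
p=5,i=0: acc = 54+5 = 59
p=5,i=1: acc = 59+6 = 65
p=5,i=2: acc = 65+7 = 72
p=5,i=3: acc = 72+8 = 80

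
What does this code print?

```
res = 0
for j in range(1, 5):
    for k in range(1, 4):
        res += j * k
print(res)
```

j=1,k=1: res = 0+1 = 1
j=1,k=2: res = 1+2 = 3
j=1,k=3: res = 3+3 = 6
j=2,k=1: res = 6+2 = 8
j=2,k=2: res = 8+4 = 12
j=2,k=3: res = 12+6 = 18
j=3,k=1: res = 18+3 = 21
j=3,k=2: res = 21+6 = 27
j=3,k=3: res = 27+9 = 36
j=4,k=1: res = 36+4 = 40
j=4,k=2: res = 40+8 = 48
j=4,k=3: res = 48+12 = 60

60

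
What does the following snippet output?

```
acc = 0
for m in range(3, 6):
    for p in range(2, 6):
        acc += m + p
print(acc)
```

90

m=3,p=2: acc = 0+5 = 5
m=3,p=3: acc = 5+6 = 11
m=3,p=4: acc = 11+7 = 18
m=3,p=5: acc = 18+8 = 26
m=4,p=2: acc = 26+6 = 32
m=4,p=3: acc = 32+7 = 39
m=4,p=4: acc = 39+8 = 47
m=4,p=5: acc = 47+9 = 56
m=5,p=2: acc = 56+7 = 63
m=5,p=3: acc = 63+8 = 71
m=5,p=4: acc = 71+9 = 80
m=5,p=5: acc = 80+10 = 90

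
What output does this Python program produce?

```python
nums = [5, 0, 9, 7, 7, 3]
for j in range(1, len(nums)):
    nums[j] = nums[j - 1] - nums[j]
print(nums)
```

[5, 5, -4, -11, -18, -21]

j=1: nums[1] = 5-0 = 5 → [5, 5, 9, 7, 7, 3]
j=2: nums[2] = 5-9 = -4 → [5, 5, -4, 7, 7, 3]
j=3: nums[3] = (-4)-7 = -11 → [5, 5, -4, -11, 7, 3]
j=4: nums[4] = (-11)-7 = -18 → [5, 5, -4, -11, -18, 3]
j=5: nums[5] = (-18)-3 = -21 → [5, 5, -4, -11, -18, -21]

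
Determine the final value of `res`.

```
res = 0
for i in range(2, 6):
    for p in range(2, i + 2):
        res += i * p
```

i=2,p=2: res = 0+4 = 4
i=2,p=3: res = 4+6 = 10
i=3,p=2: res = 10+6 = 16
i=3,p=3: res = 16+9 = 25
i=3,p=4: res = 25+12 = 37
i=4,p=2: res = 37+8 = 45
i=4,p=3: res = 45+12 = 57
i=4,p=4: res = 57+16 = 73
i=4,p=5: res = 73+20 = 93
i=5,p=2: res = 93+10 = 103
i=5,p=3: res = 103+15 = 118
i=5,p=4: res = 118+20 = 138
i=5,p=5: res = 138+25 = 163
i=5,p=6: res = 163+30 = 193

193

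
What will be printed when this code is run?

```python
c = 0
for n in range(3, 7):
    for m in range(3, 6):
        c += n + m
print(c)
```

n=3,m=3: c = 0+6 = 6
n=3,m=4: c = 6+7 = 13
n=3,m=5: c = 13+8 = 21
n=4,m=3: c = 21+7 = 28
n=4,m=4: c = 28+8 = 36
n=4,m=5: c = 36+9 = 45
n=5,m=3: c = 45+8 = 53
n=5,m=4: c = 53+9 = 62
n=5,m=5: c = 62+10 = 72
n=6,m=3: c = 72+9 = 81
n=6,m=4: c = 81+10 = 91
n=6,m=5: c = 91+11 = 102

102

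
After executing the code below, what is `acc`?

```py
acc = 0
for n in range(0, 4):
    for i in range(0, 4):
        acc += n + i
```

n=0,i=0: acc = 0+0 = 0
n=0,i=1: acc = 0+1 = 1
n=0,i=2: acc = 1+2 = 3
n=0,i=3: acc = 3+3 = 6
n=1,i=0: acc = 6+1 = 7
n=1,i=1: acc = 7+2 = 9
n=1,i=2: acc = 9+3 = 12
n=1,i=3: acc = 12+4 = 16
n=2,i=0: acc = 16+2 = 18
n=2,i=1: acc = 18+3 = 21
n=2,i=2: acc = 21+4 = 25
n=2,i=3: acc = 25+5 = 30
n=3,i=0: acc = 30+3 = 33
n=3,i=1: acc = 33+4 = 37
n=3,i=2: acc = 37+5 = 42
n=3,i=3: acc = 42+6 = 48

48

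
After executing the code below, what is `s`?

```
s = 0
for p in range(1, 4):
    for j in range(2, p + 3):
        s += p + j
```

p=1,j=2: s = 0+3 = 3
p=1,j=3: s = 3+4 = 7
p=2,j=2: s = 7+4 = 11
p=2,j=3: s = 11+5 = 16
p=2,j=4: s = 16+6 = 22
p=3,j=2: s = 22+5 = 27
p=3,j=3: s = 27+6 = 33
p=3,j=4: s = 33+7 = 40
p=3,j=5: s = 40+8 = 48

48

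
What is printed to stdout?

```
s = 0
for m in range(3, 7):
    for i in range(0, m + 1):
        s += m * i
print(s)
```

259

m=3,i=0: s = 0+0 = 0
m=3,i=1: s = 0+3 = 3
m=3,i=2: s = 3+6 = 9
m=3,i=3: s = 9+9 = 18
m=4,i=0: s = 18+0 = 18
m=4,i=1: s = 18+4 = 22
m=4,i=2: s = 22+8 = 30
m=4,i=3: s = 30+12 = 42
m=4,i=4: s = 42+16 = 58
m=5,i=0: s = 58+0 = 58
m=5,i=1: s = 58+5 = 63
m=5,i=2: s = 63+10 = 73
m=5,i=3: s = 73+15 = 88
m=5,i=4: s = 88+20 = 108
m=5,i=5: s = 108+25 = 133
m=6,i=0: s = 133+0 = 133
m=6,i=1: s = 133+6 = 139
m=6,i=2: s = 139+12 = 151
m=6,i=3: s = 151+18 = 169
m=6,i=4: s = 169+24 = 193
m=6,i=5: s = 193+30 = 223
m=6,i=6: s = 223+36 = 259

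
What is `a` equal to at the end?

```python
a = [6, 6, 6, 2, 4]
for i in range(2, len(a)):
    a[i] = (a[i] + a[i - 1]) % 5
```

[6, 6, 2, 4, 3]

i=2: a[2] = (6+6)%5 = 2 → [6, 6, 2, 2, 4]
i=3: a[3] = (2+2)%5 = 4 → [6, 6, 2, 4, 4]
i=4: a[4] = (4+4)%5 = 3 → [6, 6, 2, 4, 3]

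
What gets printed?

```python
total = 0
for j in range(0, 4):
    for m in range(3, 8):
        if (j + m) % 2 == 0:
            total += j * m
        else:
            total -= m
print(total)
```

j=0,m=3: odd sum, total = 0-3 = -3
j=0,m=4: even sum, total = (-3)+0 = -3
j=0,m=5: odd sum, total = (-3)-5 = -8
j=0,m=6: even sum, total = (-8)+0 = -8
j=0,m=7: odd sum, total = (-8)-7 = -15
j=1,m=3: even sum, total = (-15)+3 = -12
j=1,m=4: odd sum, total = (-12)-4 = -16
j=1,m=5: even sum, total = (-16)+5 = -11
j=1,m=6: odd sum, total = (-11)-6 = -17
j=1,m=7: even sum, total = (-17)+7 = -10
j=2,m=3: odd sum, total = (-10)-3 = -13
j=2,m=4: even sum, total = (-13)+8 = -5
j=2,m=5: odd sum, total = (-5)-5 = -10
j=2,m=6: even sum, total = (-10)+12 = 2
j=2,m=7: odd sum, total = 2-7 = -5
j=3,m=3: even sum, total = (-5)+9 = 4
j=3,m=4: odd sum, total = 4-4 = 0
j=3,m=5: even sum, total = 0+15 = 15
j=3,m=6: odd sum, total = 15-6 = 9
j=3,m=7: even sum, total = 9+21 = 30

30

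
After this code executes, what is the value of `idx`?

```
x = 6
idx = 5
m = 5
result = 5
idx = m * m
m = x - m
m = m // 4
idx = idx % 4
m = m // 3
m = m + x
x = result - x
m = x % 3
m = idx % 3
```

1

idx = 5*5 = 25
m = 6-5 = 1
m = 1//4 = 0
idx = 25%4 = 1
m = 0//3 = 0
m = 0+6 = 6
x = 5-6 = -1
m = (-1)%3 = 2
m = 1%3 = 1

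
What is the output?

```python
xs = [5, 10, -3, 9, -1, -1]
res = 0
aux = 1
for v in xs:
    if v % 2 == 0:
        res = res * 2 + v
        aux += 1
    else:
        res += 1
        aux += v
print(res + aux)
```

v=5: not even, res = 0+1 = 1; aux=6
v=10: even, res = 1*2+10 = 12; aux=7
v=-3: not even, res = 12+1 = 13; aux=4
v=9: not even, res = 13+1 = 14; aux=13
v=-1: not even, res = 14+1 = 15; aux=12
v=-1: not even, res = 15+1 = 16; aux=11
res+aux = 16+11 = 27

27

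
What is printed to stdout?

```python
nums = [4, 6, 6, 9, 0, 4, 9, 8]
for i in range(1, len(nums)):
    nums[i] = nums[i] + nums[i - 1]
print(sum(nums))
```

i=1: nums[1] = 6+4 = 10 → [4, 10, 6, 9, 0, 4, 9, 8]
i=2: nums[2] = 6+10 = 16 → [4, 10, 16, 9, 0, 4, 9, 8]
i=3: nums[3] = 9+16 = 25 → [4, 10, 16, 25, 0, 4, 9, 8]
i=4: nums[4] = 0+25 = 25 → [4, 10, 16, 25, 25, 4, 9, 8]
i=5: nums[5] = 4+25 = 29 → [4, 10, 16, 25, 25, 29, 9, 8]
i=6: nums[6] = 9+29 = 38 → [4, 10, 16, 25, 25, 29, 38, 8]
i=7: nums[7] = 8+38 = 46 → [4, 10, 16, 25, 25, 29, 38, 46]
sum = 193

193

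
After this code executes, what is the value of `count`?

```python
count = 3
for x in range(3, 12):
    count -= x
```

x=3: count = 3-3 = 0
x=4: count = 0-4 = -4
x=5: count = (-4)-5 = -9
x=6: count = (-9)-6 = -15
x=7: count = (-15)-7 = -22
x=8: count = (-22)-8 = -30
x=9: count = (-30)-9 = -39
x=10: count = (-39)-10 = -49
x=11: count = (-49)-11 = -60

-60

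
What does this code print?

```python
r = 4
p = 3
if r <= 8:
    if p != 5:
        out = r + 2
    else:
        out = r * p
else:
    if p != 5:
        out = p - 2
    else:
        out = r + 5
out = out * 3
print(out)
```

18

r=4, p=3
r <= 8 is True; p != 5 is True
→ out = r + 2 = 6
out = 6*3 = 18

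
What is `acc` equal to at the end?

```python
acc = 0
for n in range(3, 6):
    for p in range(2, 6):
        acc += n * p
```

168

n=3,p=2: acc = 0+6 = 6
n=3,p=3: acc = 6+9 = 15
n=3,p=4: acc = 15+12 = 27
n=3,p=5: acc = 27+15 = 42
n=4,p=2: acc = 42+8 = 50
n=4,p=3: acc = 50+12 = 62
n=4,p=4: acc = 62+16 = 78
n=4,p=5: acc = 78+20 = 98
n=5,p=2: acc = 98+10 = 108
n=5,p=3: acc = 108+15 = 123
n=5,p=4: acc = 123+20 = 143
n=5,p=5: acc = 143+25 = 168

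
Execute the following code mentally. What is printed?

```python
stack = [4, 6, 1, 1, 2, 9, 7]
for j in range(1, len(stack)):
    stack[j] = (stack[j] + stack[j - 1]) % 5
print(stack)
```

j=1: stack[1] = (6+4)%5 = 0 → [4, 0, 1, 1, 2, 9, 7]
j=2: stack[2] = (1+0)%5 = 1 → [4, 0, 1, 1, 2, 9, 7]
j=3: stack[3] = (1+1)%5 = 2 → [4, 0, 1, 2, 2, 9, 7]
j=4: stack[4] = (2+2)%5 = 4 → [4, 0, 1, 2, 4, 9, 7]
j=5: stack[5] = (9+4)%5 = 3 → [4, 0, 1, 2, 4, 3, 7]
j=6: stack[6] = (7+3)%5 = 0 → [4, 0, 1, 2, 4, 3, 0]

[4, 0, 1, 2, 4, 3, 0]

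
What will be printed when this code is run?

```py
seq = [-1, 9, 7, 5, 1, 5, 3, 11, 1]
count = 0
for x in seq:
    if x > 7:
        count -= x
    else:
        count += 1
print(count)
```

x=-1: not >7, count = 0+1 = 1
x=9: >7, count = 1-9 = -8
x=7: not >7, count = (-8)+1 = -7
x=5: not >7, count = (-7)+1 = -6
x=1: not >7, count = (-6)+1 = -5
x=5: not >7, count = (-5)+1 = -4
x=3: not >7, count = (-4)+1 = -3
x=11: >7, count = (-3)-11 = -14
x=1: not >7, count = (-14)+1 = -13

-13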